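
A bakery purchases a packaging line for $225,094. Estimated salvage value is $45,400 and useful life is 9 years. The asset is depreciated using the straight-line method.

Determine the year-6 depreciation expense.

Depreciable base = $225,094 − $45,400 = $179,694.
Annual expense = $179,694 / 9 = $19,966.

$19,966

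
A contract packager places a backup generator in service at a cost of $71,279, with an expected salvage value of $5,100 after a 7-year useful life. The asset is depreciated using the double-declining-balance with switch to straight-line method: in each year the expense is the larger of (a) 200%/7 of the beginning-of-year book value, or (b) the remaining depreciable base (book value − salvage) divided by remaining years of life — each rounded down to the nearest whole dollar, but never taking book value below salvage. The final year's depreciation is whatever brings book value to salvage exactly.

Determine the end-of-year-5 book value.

Depreciable base = $71,279 − $5,100 = $66,179.
Year 1: DB = ⌊$71,279 × 200%/7⌋ = $20,365; SL = ⌊$66,179/7⌋ = $9,454 → take DB $20,365. Book value $50,914.
Year 2: DB = ⌊$50,914 × 200%/7⌋ = $14,546; SL = ⌊$45,814/6⌋ = $7,635 → take DB $14,546. Book value $36,368.
Year 3: DB = ⌊$36,368 × 200%/7⌋ = $10,390; SL = ⌊$31,268/5⌋ = $6,253 → take DB $10,390. Book value $25,978.
Year 4: DB = ⌊$25,978 × 200%/7⌋ = $7,422; SL = ⌊$20,878/4⌋ = $5,219 → take DB $7,422. Book value $18,556.
Year 5: DB = ⌊$18,556 × 200%/7⌋ = $5,301; SL = ⌊$13,456/3⌋ = $4,485 → take DB $5,301. Book value $13,255.

$13,255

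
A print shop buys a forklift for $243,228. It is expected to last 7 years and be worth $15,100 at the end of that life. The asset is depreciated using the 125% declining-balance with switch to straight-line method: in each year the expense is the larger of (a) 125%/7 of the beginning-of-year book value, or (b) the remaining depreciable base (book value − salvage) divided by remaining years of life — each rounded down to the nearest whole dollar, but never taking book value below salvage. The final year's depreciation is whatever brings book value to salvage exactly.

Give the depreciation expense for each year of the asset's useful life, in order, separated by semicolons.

Depreciable base = $243,228 − $15,100 = $228,128.
Year 1: DB = ⌊$243,228 × 125%/7⌋ = $43,433; SL = ⌊$228,128/7⌋ = $32,589 → take DB $43,433. Book value $199,795.
Year 2: DB = ⌊$199,795 × 125%/7⌋ = $35,677; SL = ⌊$184,695/6⌋ = $30,782 → take DB $35,677. Book value $164,118.
Year 3: DB = ⌊$164,118 × 125%/7⌋ = $29,306; SL = ⌊$149,018/5⌋ = $29,803 → take SL $29,803. Book value $134,315.
Year 4: DB = ⌊$134,315 × 125%/7⌋ = $23,984; SL = ⌊$119,215/4⌋ = $29,803 → take SL $29,803. Book value $104,512.
Year 5: DB = ⌊$104,512 × 125%/7⌋ = $18,662; SL = ⌊$89,412/3⌋ = $29,804 → take SL $29,804. Book value $74,708.
Year 6: DB = ⌊$74,708 × 125%/7⌋ = $13,340; SL = ⌊$59,608/2⌋ = $29,804 → take SL $29,804. Book value $44,904.
Year 7 (final): $44,904 − $15,100 = $29,804. Book value $15,100.

$43,433; $35,677; $29,803; $29,803; $29,804; $29,804; $29,804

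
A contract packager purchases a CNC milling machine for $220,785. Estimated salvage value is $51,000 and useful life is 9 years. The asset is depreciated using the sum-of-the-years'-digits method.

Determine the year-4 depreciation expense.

Depreciable base = $220,785 − $51,000 = $169,785.
Sum of the years' digits = 9+8+7+6+5+4+3+2+1 = 45.
Year 1: $169,785 × 9/45 = $33,957. Book value $186,828.
Year 2: $169,785 × 8/45 = $30,184. Book value $156,644.
Year 3: $169,785 × 7/45 = $26,411. Book value $130,233.
Year 4: $169,785 × 6/45 = $22,638. Book value $107,595.

$22,638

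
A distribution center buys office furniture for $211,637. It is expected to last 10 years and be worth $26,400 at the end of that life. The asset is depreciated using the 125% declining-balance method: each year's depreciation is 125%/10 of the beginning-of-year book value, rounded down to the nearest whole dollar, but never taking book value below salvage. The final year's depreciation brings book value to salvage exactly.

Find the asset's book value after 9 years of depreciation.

Depreciable base = $211,637 − $26,400 = $185,237.
Year 1: ⌊$211,637 × 125%/10⌋ = $26,454. Book value $185,183.
Year 2: ⌊$185,183 × 125%/10⌋ = $23,147. Book value $162,036.
Year 3: ⌊$162,036 × 125%/10⌋ = $20,254. Book value $141,782.
Year 4: ⌊$141,782 × 125%/10⌋ = $17,722. Book value $124,060.
Year 5: ⌊$124,060 × 125%/10⌋ = $15,507. Book value $108,553.
Year 6: ⌊$108,553 × 125%/10⌋ = $13,569. Book value $94,984.
Year 7: ⌊$94,984 × 125%/10⌋ = $11,873. Book value $83,111.
Year 8: ⌊$83,111 × 125%/10⌋ = $10,388. Book value $72,723.
Year 9: ⌊$72,723 × 125%/10⌋ = $9,090. Book value $63,633.

$63,633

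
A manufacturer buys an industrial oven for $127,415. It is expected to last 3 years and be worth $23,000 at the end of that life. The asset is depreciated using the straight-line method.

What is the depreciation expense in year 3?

$34,805

Depreciable base = $127,415 − $23,000 = $104,415.
Annual expense = $104,415 / 3 = $34,805.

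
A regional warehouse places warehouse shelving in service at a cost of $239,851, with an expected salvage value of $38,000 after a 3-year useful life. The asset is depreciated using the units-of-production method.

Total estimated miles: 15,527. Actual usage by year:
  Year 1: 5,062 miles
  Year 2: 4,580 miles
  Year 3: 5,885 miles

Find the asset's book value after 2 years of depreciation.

Depreciable base = $239,851 − $38,000 = $201,851.
Rate = $201,851 / 15,527 miles = $13 per mile.
Year 1: 5,062 × $13 = $65,806. Book value $174,045.
Year 2: 4,580 × $13 = $59,540. Book value $114,505.

$114,505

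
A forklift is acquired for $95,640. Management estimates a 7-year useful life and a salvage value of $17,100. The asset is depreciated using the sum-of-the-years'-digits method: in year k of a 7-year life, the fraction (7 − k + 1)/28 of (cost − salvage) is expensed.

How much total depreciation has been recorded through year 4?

Depreciable base = $95,640 − $17,100 = $78,540.
Sum of the years' digits = 7+6+5+4+3+2+1 = 28.
Year 1: $78,540 × 7/28 = $19,635. Book value $76,005.
Year 2: $78,540 × 6/28 = $16,830. Book value $59,175.
Year 3: $78,540 × 5/28 = $14,025. Book value $45,150.
Year 4: $78,540 × 4/28 = $11,220. Book value $33,930.
Accumulated through year 4 = $95,640 − $33,930 = $61,710.

$61,710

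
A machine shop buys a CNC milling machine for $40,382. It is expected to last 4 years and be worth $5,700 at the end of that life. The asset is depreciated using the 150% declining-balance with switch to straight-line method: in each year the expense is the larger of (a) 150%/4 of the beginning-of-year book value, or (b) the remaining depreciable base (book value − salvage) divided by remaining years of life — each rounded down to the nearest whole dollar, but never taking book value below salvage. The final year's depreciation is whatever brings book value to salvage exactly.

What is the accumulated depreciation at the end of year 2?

Depreciable base = $40,382 − $5,700 = $34,682.
Year 1: DB = ⌊$40,382 × 150%/4⌋ = $15,143; SL = ⌊$34,682/4⌋ = $8,670 → take DB $15,143. Book value $25,239.
Year 2: DB = ⌊$25,239 × 150%/4⌋ = $9,464; SL = ⌊$19,539/3⌋ = $6,513 → take DB $9,464. Book value $15,775.
Accumulated through year 2 = $40,382 − $15,775 = $24,607.

$24,607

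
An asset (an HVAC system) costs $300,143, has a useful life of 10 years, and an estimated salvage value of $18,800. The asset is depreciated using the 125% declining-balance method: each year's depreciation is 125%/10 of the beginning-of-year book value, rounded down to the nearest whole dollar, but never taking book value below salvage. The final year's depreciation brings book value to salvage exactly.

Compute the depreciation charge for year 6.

Depreciable base = $300,143 − $18,800 = $281,343.
Year 1: ⌊$300,143 × 125%/10⌋ = $37,517. Book value $262,626.
Year 2: ⌊$262,626 × 125%/10⌋ = $32,828. Book value $229,798.
Year 3: ⌊$229,798 × 125%/10⌋ = $28,724. Book value $201,074.
Year 4: ⌊$201,074 × 125%/10⌋ = $25,134. Book value $175,940.
Year 5: ⌊$175,940 × 125%/10⌋ = $21,992. Book value $153,948.
Year 6: ⌊$153,948 × 125%/10⌋ = $19,243. Book value $134,705.

$19,243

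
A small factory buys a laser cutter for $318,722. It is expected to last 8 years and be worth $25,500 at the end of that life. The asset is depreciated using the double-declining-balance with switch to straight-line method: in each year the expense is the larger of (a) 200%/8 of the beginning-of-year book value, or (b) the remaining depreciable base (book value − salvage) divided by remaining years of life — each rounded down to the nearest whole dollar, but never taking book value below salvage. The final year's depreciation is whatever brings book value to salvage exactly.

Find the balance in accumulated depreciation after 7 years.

$277,608

Depreciable base = $318,722 − $25,500 = $293,222.
Year 1: DB = ⌊$318,722 × 200%/8⌋ = $79,680; SL = ⌊$293,222/8⌋ = $36,652 → take DB $79,680. Book value $239,042.
Year 2: DB = ⌊$239,042 × 200%/8⌋ = $59,760; SL = ⌊$213,542/7⌋ = $30,506 → take DB $59,760. Book value $179,282.
Year 3: DB = ⌊$179,282 × 200%/8⌋ = $44,820; SL = ⌊$153,782/6⌋ = $25,630 → take DB $44,820. Book value $134,462.
Year 4: DB = ⌊$134,462 × 200%/8⌋ = $33,615; SL = ⌊$108,962/5⌋ = $21,792 → take DB $33,615. Book value $100,847.
Year 5: DB = ⌊$100,847 × 200%/8⌋ = $25,211; SL = ⌊$75,347/4⌋ = $18,836 → take DB $25,211. Book value $75,636.
Year 6: DB = ⌊$75,636 × 200%/8⌋ = $18,909; SL = ⌊$50,136/3⌋ = $16,712 → take DB $18,909. Book value $56,727.
Year 7: DB = ⌊$56,727 × 200%/8⌋ = $14,181; SL = ⌊$31,227/2⌋ = $15,613 → take SL $15,613. Book value $41,114.
Accumulated through year 7 = $318,722 − $41,114 = $277,608.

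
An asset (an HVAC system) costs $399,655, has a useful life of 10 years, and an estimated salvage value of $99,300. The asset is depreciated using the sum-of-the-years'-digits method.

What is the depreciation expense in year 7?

Depreciable base = $399,655 − $99,300 = $300,355.
Sum of the years' digits = 10+9+8+7+6+5+4+3+2+1 = 55.
Year 1: $300,355 × 10/55 = $54,610. Book value $345,045.
Year 2: $300,355 × 9/55 = $49,149. Book value $295,896.
Year 3: $300,355 × 8/55 = $43,688. Book value $252,208.
Year 4: $300,355 × 7/55 = $38,227. Book value $213,981.
Year 5: $300,355 × 6/55 = $32,766. Book value $181,215.
Year 6: $300,355 × 5/55 = $27,305. Book value $153,910.
Year 7: $300,355 × 4/55 = $21,844. Book value $132,066.

$21,844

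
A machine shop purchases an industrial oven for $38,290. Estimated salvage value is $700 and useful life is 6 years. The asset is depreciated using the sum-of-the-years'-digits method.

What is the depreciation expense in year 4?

$5,370

Depreciable base = $38,290 − $700 = $37,590.
Sum of the years' digits = 6+5+4+3+2+1 = 21.
Year 1: $37,590 × 6/21 = $10,740. Book value $27,550.
Year 2: $37,590 × 5/21 = $8,950. Book value $18,600.
Year 3: $37,590 × 4/21 = $7,160. Book value $11,440.
Year 4: $37,590 × 3/21 = $5,370. Book value $6,070.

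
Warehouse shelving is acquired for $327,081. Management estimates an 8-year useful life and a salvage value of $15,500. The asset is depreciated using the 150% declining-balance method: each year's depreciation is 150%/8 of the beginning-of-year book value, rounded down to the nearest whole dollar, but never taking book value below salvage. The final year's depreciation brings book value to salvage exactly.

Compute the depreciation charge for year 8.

Depreciable base = $327,081 − $15,500 = $311,581.
Year 1: ⌊$327,081 × 150%/8⌋ = $61,327. Book value $265,754.
Year 2: ⌊$265,754 × 150%/8⌋ = $49,828. Book value $215,926.
Year 3: ⌊$215,926 × 150%/8⌋ = $40,486. Book value $175,440.
Year 4: ⌊$175,440 × 150%/8⌋ = $32,895. Book value $142,545.
Year 5: ⌊$142,545 × 150%/8⌋ = $26,727. Book value $115,818.
Year 6: ⌊$115,818 × 150%/8⌋ = $21,715. Book value $94,103.
Year 7: ⌊$94,103 × 150%/8⌋ = $17,644. Book value $76,459.
Year 8 (final): $76,459 − $15,500 = $60,959. Book value $15,500.

$60,959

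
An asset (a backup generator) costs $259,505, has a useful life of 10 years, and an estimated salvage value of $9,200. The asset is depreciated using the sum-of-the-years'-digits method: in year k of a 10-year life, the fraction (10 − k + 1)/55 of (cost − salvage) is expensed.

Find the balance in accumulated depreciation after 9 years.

Depreciable base = $259,505 − $9,200 = $250,305.
Sum of the years' digits = 10+9+8+7+6+5+4+3+2+1 = 55.
Year 1: $250,305 × 10/55 = $45,510. Book value $213,995.
Year 2: $250,305 × 9/55 = $40,959. Book value $173,036.
Year 3: $250,305 × 8/55 = $36,408. Book value $136,628.
Year 4: $250,305 × 7/55 = $31,857. Book value $104,771.
Year 5: $250,305 × 6/55 = $27,306. Book value $77,465.
Year 6: $250,305 × 5/55 = $22,755. Book value $54,710.
Year 7: $250,305 × 4/55 = $18,204. Book value $36,506.
Year 8: $250,305 × 3/55 = $13,653. Book value $22,853.
Year 9: $250,305 × 2/55 = $9,102. Book value $13,751.
Accumulated through year 9 = $259,505 − $13,751 = $245,754.

$245,754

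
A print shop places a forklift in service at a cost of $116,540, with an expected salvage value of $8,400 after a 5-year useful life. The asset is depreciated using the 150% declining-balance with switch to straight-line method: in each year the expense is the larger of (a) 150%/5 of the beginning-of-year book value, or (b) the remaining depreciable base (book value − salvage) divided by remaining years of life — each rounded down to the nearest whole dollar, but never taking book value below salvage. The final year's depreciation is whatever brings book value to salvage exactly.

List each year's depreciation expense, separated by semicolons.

Depreciable base = $116,540 − $8,400 = $108,140.
Year 1: DB = ⌊$116,540 × 150%/5⌋ = $34,962; SL = ⌊$108,140/5⌋ = $21,628 → take DB $34,962. Book value $81,578.
Year 2: DB = ⌊$81,578 × 150%/5⌋ = $24,473; SL = ⌊$73,178/4⌋ = $18,294 → take DB $24,473. Book value $57,105.
Year 3: DB = ⌊$57,105 × 150%/5⌋ = $17,131; SL = ⌊$48,705/3⌋ = $16,235 → take DB $17,131. Book value $39,974.
Year 4: DB = ⌊$39,974 × 150%/5⌋ = $11,992; SL = ⌊$31,574/2⌋ = $15,787 → take SL $15,787. Book value $24,187.
Year 5 (final): $24,187 − $8,400 = $15,787. Book value $8,400.

$34,962; $24,473; $17,131; $15,787; $15,787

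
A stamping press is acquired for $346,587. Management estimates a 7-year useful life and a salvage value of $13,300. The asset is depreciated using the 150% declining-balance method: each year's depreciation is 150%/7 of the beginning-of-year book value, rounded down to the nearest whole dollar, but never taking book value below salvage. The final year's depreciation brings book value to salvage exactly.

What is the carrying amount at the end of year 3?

Depreciable base = $346,587 − $13,300 = $333,287.
Year 1: ⌊$346,587 × 150%/7⌋ = $74,268. Book value $272,319.
Year 2: ⌊$272,319 × 150%/7⌋ = $58,354. Book value $213,965.
Year 3: ⌊$213,965 × 150%/7⌋ = $45,849. Book value $168,116.

$168,116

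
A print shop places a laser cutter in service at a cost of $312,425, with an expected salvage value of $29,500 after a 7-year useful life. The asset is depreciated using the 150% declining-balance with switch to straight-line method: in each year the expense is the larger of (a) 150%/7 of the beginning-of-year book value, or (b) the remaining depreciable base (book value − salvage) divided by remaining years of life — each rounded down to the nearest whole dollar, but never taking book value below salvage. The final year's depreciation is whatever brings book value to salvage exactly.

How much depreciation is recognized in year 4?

$32,473

Depreciable base = $312,425 − $29,500 = $282,925.
Year 1: DB = ⌊$312,425 × 150%/7⌋ = $66,948; SL = ⌊$282,925/7⌋ = $40,417 → take DB $66,948. Book value $245,477.
Year 2: DB = ⌊$245,477 × 150%/7⌋ = $52,602; SL = ⌊$215,977/6⌋ = $35,996 → take DB $52,602. Book value $192,875.
Year 3: DB = ⌊$192,875 × 150%/7⌋ = $41,330; SL = ⌊$163,375/5⌋ = $32,675 → take DB $41,330. Book value $151,545.
Year 4: DB = ⌊$151,545 × 150%/7⌋ = $32,473; SL = ⌊$122,045/4⌋ = $30,511 → take DB $32,473. Book value $119,072.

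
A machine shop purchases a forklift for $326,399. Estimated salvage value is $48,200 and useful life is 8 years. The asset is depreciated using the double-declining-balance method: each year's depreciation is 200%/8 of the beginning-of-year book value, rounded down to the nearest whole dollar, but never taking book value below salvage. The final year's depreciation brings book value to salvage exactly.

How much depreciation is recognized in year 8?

Depreciable base = $326,399 − $48,200 = $278,199.
Year 1: ⌊$326,399 × 200%/8⌋ = $81,599. Book value $244,800.
Year 2: ⌊$244,800 × 200%/8⌋ = $61,200. Book value $183,600.
Year 3: ⌊$183,600 × 200%/8⌋ = $45,900. Book value $137,700.
Year 4: ⌊$137,700 × 200%/8⌋ = $34,425. Book value $103,275.
Year 5: ⌊$103,275 × 200%/8⌋ = $25,818. Book value $77,457.
Year 6: ⌊$77,457 × 200%/8⌋ = $19,364. Book value $58,093.
Year 7: ⌊$58,093 × 200%/8⌋ = $14,523, capped at $9,893. Book value $48,200.
Year 8 (final): $48,200 − $48,200 = $0. Book value $48,200.

$0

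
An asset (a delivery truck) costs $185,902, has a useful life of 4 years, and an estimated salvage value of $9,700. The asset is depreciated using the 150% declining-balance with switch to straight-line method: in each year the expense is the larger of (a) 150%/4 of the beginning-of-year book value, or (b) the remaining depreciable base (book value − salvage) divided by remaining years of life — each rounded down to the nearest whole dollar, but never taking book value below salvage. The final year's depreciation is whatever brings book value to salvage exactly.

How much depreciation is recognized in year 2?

$43,570

Depreciable base = $185,902 − $9,700 = $176,202.
Year 1: DB = ⌊$185,902 × 150%/4⌋ = $69,713; SL = ⌊$176,202/4⌋ = $44,050 → take DB $69,713. Book value $116,189.
Year 2: DB = ⌊$116,189 × 150%/4⌋ = $43,570; SL = ⌊$106,489/3⌋ = $35,496 → take DB $43,570. Book value $72,619.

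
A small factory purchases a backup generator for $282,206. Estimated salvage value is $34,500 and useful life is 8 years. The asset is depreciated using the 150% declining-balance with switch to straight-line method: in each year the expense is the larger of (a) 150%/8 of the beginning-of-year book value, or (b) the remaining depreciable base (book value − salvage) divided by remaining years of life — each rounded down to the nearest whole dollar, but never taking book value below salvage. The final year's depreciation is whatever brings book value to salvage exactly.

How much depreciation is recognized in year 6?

$21,809

Depreciable base = $282,206 − $34,500 = $247,706.
Year 1: DB = ⌊$282,206 × 150%/8⌋ = $52,913; SL = ⌊$247,706/8⌋ = $30,963 → take DB $52,913. Book value $229,293.
Year 2: DB = ⌊$229,293 × 150%/8⌋ = $42,992; SL = ⌊$194,793/7⌋ = $27,827 → take DB $42,992. Book value $186,301.
Year 3: DB = ⌊$186,301 × 150%/8⌋ = $34,931; SL = ⌊$151,801/6⌋ = $25,300 → take DB $34,931. Book value $151,370.
Year 4: DB = ⌊$151,370 × 150%/8⌋ = $28,381; SL = ⌊$116,870/5⌋ = $23,374 → take DB $28,381. Book value $122,989.
Year 5: DB = ⌊$122,989 × 150%/8⌋ = $23,060; SL = ⌊$88,489/4⌋ = $22,122 → take DB $23,060. Book value $99,929.
Year 6: DB = ⌊$99,929 × 150%/8⌋ = $18,736; SL = ⌊$65,429/3⌋ = $21,809 → take SL $21,809. Book value $78,120.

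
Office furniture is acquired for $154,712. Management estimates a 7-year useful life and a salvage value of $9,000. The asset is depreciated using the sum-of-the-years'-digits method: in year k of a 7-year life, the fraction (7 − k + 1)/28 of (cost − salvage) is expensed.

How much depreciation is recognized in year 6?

Depreciable base = $154,712 − $9,000 = $145,712.
Sum of the years' digits = 7+6+5+4+3+2+1 = 28.
Year 1: $145,712 × 7/28 = $36,428. Book value $118,284.
Year 2: $145,712 × 6/28 = $31,224. Book value $87,060.
Year 3: $145,712 × 5/28 = $26,020. Book value $61,040.
Year 4: $145,712 × 4/28 = $20,816. Book value $40,224.
Year 5: $145,712 × 3/28 = $15,612. Book value $24,612.
Year 6: $145,712 × 2/28 = $10,408. Book value $14,204.

$10,408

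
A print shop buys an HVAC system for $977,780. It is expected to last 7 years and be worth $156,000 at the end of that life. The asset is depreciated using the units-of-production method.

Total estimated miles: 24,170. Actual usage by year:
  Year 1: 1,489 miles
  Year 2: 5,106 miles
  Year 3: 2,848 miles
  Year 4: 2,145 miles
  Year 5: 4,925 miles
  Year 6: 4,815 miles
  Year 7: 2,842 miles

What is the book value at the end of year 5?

Depreciable base = $977,780 − $156,000 = $821,780.
Rate = $821,780 / 24,170 miles = $34 per mile.
Year 1: 1,489 × $34 = $50,626. Book value $927,154.
Year 2: 5,106 × $34 = $173,604. Book value $753,550.
Year 3: 2,848 × $34 = $96,832. Book value $656,718.
Year 4: 2,145 × $34 = $72,930. Book value $583,788.
Year 5: 4,925 × $34 = $167,450. Book value $416,338.

$416,338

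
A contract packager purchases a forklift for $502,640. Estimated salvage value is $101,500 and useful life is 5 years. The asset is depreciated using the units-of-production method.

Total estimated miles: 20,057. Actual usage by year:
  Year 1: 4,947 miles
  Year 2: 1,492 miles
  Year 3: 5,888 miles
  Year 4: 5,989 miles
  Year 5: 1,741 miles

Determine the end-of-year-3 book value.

Depreciable base = $502,640 − $101,500 = $401,140.
Rate = $401,140 / 20,057 miles = $20 per mile.
Year 1: 4,947 × $20 = $98,940. Book value $403,700.
Year 2: 1,492 × $20 = $29,840. Book value $373,860.
Year 3: 5,888 × $20 = $117,760. Book value $256,100.

$256,100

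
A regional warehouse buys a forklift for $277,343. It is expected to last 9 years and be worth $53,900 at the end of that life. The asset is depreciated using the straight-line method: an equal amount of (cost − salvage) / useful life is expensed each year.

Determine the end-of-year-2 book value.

$227,689

Depreciable base = $277,343 − $53,900 = $223,443.
Annual expense = $223,443 / 9 = $24,827.
End of year 1: book value $252,516.
End of year 2: book value $227,689.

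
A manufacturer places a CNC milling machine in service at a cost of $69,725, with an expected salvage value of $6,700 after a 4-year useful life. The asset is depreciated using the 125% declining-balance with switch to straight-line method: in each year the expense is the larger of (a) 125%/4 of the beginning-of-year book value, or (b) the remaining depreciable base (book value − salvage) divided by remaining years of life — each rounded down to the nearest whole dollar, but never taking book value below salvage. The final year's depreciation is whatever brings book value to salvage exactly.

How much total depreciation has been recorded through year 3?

Depreciable base = $69,725 − $6,700 = $63,025.
Year 1: DB = ⌊$69,725 × 125%/4⌋ = $21,789; SL = ⌊$63,025/4⌋ = $15,756 → take DB $21,789. Book value $47,936.
Year 2: DB = ⌊$47,936 × 125%/4⌋ = $14,980; SL = ⌊$41,236/3⌋ = $13,745 → take DB $14,980. Book value $32,956.
Year 3: DB = ⌊$32,956 × 125%/4⌋ = $10,298; SL = ⌊$26,256/2⌋ = $13,128 → take SL $13,128. Book value $19,828.
Accumulated through year 3 = $69,725 − $19,828 = $49,897.

$49,897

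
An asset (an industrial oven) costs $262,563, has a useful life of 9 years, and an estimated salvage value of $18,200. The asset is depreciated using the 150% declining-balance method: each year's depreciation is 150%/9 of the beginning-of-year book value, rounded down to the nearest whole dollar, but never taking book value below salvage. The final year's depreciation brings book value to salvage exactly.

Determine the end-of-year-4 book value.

Depreciable base = $262,563 − $18,200 = $244,363.
Year 1: ⌊$262,563 × 150%/9⌋ = $43,760. Book value $218,803.
Year 2: ⌊$218,803 × 150%/9⌋ = $36,467. Book value $182,336.
Year 3: ⌊$182,336 × 150%/9⌋ = $30,389. Book value $151,947.
Year 4: ⌊$151,947 × 150%/9⌋ = $25,324. Book value $126,623.

$126,623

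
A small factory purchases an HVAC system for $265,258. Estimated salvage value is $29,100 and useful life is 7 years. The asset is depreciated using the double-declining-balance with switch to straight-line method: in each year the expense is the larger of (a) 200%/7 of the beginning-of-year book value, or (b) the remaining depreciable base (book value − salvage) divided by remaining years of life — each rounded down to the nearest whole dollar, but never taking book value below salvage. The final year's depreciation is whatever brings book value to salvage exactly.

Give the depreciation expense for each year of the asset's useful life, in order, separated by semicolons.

Depreciable base = $265,258 − $29,100 = $236,158.
Year 1: DB = ⌊$265,258 × 200%/7⌋ = $75,788; SL = ⌊$236,158/7⌋ = $33,736 → take DB $75,788. Book value $189,470.
Year 2: DB = ⌊$189,470 × 200%/7⌋ = $54,134; SL = ⌊$160,370/6⌋ = $26,728 → take DB $54,134. Book value $135,336.
Year 3: DB = ⌊$135,336 × 200%/7⌋ = $38,667; SL = ⌊$106,236/5⌋ = $21,247 → take DB $38,667. Book value $96,669.
Year 4: DB = ⌊$96,669 × 200%/7⌋ = $27,619; SL = ⌊$67,569/4⌋ = $16,892 → take DB $27,619. Book value $69,050.
Year 5: DB = ⌊$69,050 × 200%/7⌋ = $19,728; SL = ⌊$39,950/3⌋ = $13,316 → take DB $19,728. Book value $49,322.
Year 6: DB = ⌊$49,322 × 200%/7⌋ = $14,092; SL = ⌊$20,222/2⌋ = $10,111 → take DB $14,092. Book value $35,230.
Year 7 (final): $35,230 − $29,100 = $6,130. Book value $29,100.

$75,788; $54,134; $38,667; $27,619; $19,728; $14,092; $6,130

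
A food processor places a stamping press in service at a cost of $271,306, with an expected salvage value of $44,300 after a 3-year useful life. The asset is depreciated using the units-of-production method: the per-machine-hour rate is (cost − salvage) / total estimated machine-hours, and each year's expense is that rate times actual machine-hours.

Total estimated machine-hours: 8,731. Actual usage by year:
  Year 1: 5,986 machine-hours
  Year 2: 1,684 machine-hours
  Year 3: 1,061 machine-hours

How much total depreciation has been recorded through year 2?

$199,420

Depreciable base = $271,306 − $44,300 = $227,006.
Rate = $227,006 / 8,731 machine-hours = $26 per machine-hour.
Year 1: 5,986 × $26 = $155,636. Book value $115,670.
Year 2: 1,684 × $26 = $43,784. Book value $71,886.
Accumulated through year 2 = $271,306 − $71,886 = $199,420.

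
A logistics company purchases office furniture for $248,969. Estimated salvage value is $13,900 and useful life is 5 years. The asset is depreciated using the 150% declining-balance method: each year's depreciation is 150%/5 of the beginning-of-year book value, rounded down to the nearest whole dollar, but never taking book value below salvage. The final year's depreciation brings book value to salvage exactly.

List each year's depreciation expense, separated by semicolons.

$74,690; $52,283; $36,598; $25,619; $45,879

Depreciable base = $248,969 − $13,900 = $235,069.
Year 1: ⌊$248,969 × 150%/5⌋ = $74,690. Book value $174,279.
Year 2: ⌊$174,279 × 150%/5⌋ = $52,283. Book value $121,996.
Year 3: ⌊$121,996 × 150%/5⌋ = $36,598. Book value $85,398.
Year 4: ⌊$85,398 × 150%/5⌋ = $25,619. Book value $59,779.
Year 5 (final): $59,779 − $13,900 = $45,879. Book value $13,900.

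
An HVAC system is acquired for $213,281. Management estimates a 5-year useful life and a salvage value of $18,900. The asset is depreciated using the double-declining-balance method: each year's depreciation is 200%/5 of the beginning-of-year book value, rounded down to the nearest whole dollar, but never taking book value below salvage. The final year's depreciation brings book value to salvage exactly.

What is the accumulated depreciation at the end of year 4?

Depreciable base = $213,281 − $18,900 = $194,381.
Year 1: ⌊$213,281 × 200%/5⌋ = $85,312. Book value $127,969.
Year 2: ⌊$127,969 × 200%/5⌋ = $51,187. Book value $76,782.
Year 3: ⌊$76,782 × 200%/5⌋ = $30,712. Book value $46,070.
Year 4: ⌊$46,070 × 200%/5⌋ = $18,428. Book value $27,642.
Accumulated through year 4 = $213,281 − $27,642 = $185,639.

$185,639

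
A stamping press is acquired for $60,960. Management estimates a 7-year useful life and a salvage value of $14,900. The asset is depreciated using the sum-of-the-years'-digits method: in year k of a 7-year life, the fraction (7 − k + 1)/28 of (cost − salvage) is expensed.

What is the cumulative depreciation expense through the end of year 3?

$29,610

Depreciable base = $60,960 − $14,900 = $46,060.
Sum of the years' digits = 7+6+5+4+3+2+1 = 28.
Year 1: $46,060 × 7/28 = $11,515. Book value $49,445.
Year 2: $46,060 × 6/28 = $9,870. Book value $39,575.
Year 3: $46,060 × 5/28 = $8,225. Book value $31,350.
Accumulated through year 3 = $60,960 − $31,350 = $29,610.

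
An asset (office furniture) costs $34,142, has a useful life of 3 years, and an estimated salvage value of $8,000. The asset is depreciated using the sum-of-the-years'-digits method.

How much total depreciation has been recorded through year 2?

$21,785

Depreciable base = $34,142 − $8,000 = $26,142.
Sum of the years' digits = 3+2+1 = 6.
Year 1: $26,142 × 3/6 = $13,071. Book value $21,071.
Year 2: $26,142 × 2/6 = $8,714. Book value $12,357.
Accumulated through year 2 = $34,142 − $12,357 = $21,785.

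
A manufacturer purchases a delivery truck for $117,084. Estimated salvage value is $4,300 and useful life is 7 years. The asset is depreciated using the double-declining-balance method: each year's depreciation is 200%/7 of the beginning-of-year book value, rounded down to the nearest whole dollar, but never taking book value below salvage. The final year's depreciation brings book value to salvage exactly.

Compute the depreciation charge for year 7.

Depreciable base = $117,084 − $4,300 = $112,784.
Year 1: ⌊$117,084 × 200%/7⌋ = $33,452. Book value $83,632.
Year 2: ⌊$83,632 × 200%/7⌋ = $23,894. Book value $59,738.
Year 3: ⌊$59,738 × 200%/7⌋ = $17,068. Book value $42,670.
Year 4: ⌊$42,670 × 200%/7⌋ = $12,191. Book value $30,479.
Year 5: ⌊$30,479 × 200%/7⌋ = $8,708. Book value $21,771.
Year 6: ⌊$21,771 × 200%/7⌋ = $6,220. Book value $15,551.
Year 7 (final): $15,551 − $4,300 = $11,251. Book value $4,300.

$11,251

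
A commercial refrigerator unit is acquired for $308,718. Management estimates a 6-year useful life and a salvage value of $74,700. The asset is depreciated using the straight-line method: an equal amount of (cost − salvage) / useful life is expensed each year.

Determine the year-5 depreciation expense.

$39,003

Depreciable base = $308,718 − $74,700 = $234,018.
Annual expense = $234,018 / 6 = $39,003.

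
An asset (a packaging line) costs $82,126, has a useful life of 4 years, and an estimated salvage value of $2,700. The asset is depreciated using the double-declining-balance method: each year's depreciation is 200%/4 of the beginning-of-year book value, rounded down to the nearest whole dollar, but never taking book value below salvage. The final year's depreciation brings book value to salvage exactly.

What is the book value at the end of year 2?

$20,532

Depreciable base = $82,126 − $2,700 = $79,426.
Year 1: ⌊$82,126 × 200%/4⌋ = $41,063. Book value $41,063.
Year 2: ⌊$41,063 × 200%/4⌋ = $20,531. Book value $20,532.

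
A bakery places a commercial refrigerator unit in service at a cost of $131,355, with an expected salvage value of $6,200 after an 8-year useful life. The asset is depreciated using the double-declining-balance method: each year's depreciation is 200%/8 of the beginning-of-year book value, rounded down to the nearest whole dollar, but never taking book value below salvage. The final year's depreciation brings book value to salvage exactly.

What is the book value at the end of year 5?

Depreciable base = $131,355 − $6,200 = $125,155.
Year 1: ⌊$131,355 × 200%/8⌋ = $32,838. Book value $98,517.
Year 2: ⌊$98,517 × 200%/8⌋ = $24,629. Book value $73,888.
Year 3: ⌊$73,888 × 200%/8⌋ = $18,472. Book value $55,416.
Year 4: ⌊$55,416 × 200%/8⌋ = $13,854. Book value $41,562.
Year 5: ⌊$41,562 × 200%/8⌋ = $10,390. Book value $31,172.

$31,172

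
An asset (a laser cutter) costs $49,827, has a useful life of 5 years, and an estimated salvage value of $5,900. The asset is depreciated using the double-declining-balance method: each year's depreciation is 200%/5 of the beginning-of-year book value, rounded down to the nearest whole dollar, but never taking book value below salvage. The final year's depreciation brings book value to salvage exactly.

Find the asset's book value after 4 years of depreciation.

Depreciable base = $49,827 − $5,900 = $43,927.
Year 1: ⌊$49,827 × 200%/5⌋ = $19,930. Book value $29,897.
Year 2: ⌊$29,897 × 200%/5⌋ = $11,958. Book value $17,939.
Year 3: ⌊$17,939 × 200%/5⌋ = $7,175. Book value $10,764.
Year 4: ⌊$10,764 × 200%/5⌋ = $4,305. Book value $6,459.

$6,459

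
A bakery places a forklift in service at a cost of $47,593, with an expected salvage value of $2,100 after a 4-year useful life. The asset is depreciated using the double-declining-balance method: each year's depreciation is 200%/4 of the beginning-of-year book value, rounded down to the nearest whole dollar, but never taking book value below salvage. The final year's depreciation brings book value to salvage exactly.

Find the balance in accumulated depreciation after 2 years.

$35,694

Depreciable base = $47,593 − $2,100 = $45,493.
Year 1: ⌊$47,593 × 200%/4⌋ = $23,796. Book value $23,797.
Year 2: ⌊$23,797 × 200%/4⌋ = $11,898. Book value $11,899.
Accumulated through year 2 = $47,593 − $11,899 = $35,694.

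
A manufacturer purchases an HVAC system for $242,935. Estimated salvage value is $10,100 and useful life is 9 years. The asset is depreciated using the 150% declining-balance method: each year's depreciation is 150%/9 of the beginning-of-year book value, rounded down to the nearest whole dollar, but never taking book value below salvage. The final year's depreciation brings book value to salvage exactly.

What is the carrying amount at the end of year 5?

Depreciable base = $242,935 − $10,100 = $232,835.
Year 1: ⌊$242,935 × 150%/9⌋ = $40,489. Book value $202,446.
Year 2: ⌊$202,446 × 150%/9⌋ = $33,741. Book value $168,705.
Year 3: ⌊$168,705 × 150%/9⌋ = $28,117. Book value $140,588.
Year 4: ⌊$140,588 × 150%/9⌋ = $23,431. Book value $117,157.
Year 5: ⌊$117,157 × 150%/9⌋ = $19,526. Book value $97,631.

$97,631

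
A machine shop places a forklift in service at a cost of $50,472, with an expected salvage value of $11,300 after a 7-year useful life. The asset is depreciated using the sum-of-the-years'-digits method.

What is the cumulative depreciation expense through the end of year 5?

Depreciable base = $50,472 − $11,300 = $39,172.
Sum of the years' digits = 7+6+5+4+3+2+1 = 28.
Year 1: $39,172 × 7/28 = $9,793. Book value $40,679.
Year 2: $39,172 × 6/28 = $8,394. Book value $32,285.
Year 3: $39,172 × 5/28 = $6,995. Book value $25,290.
Year 4: $39,172 × 4/28 = $5,596. Book value $19,694.
Year 5: $39,172 × 3/28 = $4,197. Book value $15,497.
Accumulated through year 5 = $50,472 − $15,497 = $34,975.

$34,975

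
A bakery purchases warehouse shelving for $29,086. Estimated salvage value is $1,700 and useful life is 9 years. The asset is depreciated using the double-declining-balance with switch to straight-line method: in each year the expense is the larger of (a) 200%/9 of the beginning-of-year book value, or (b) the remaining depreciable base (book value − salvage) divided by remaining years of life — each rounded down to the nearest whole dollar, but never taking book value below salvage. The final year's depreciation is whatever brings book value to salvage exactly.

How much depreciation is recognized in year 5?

Depreciable base = $29,086 − $1,700 = $27,386.
Year 1: DB = ⌊$29,086 × 200%/9⌋ = $6,463; SL = ⌊$27,386/9⌋ = $3,042 → take DB $6,463. Book value $22,623.
Year 2: DB = ⌊$22,623 × 200%/9⌋ = $5,027; SL = ⌊$20,923/8⌋ = $2,615 → take DB $5,027. Book value $17,596.
Year 3: DB = ⌊$17,596 × 200%/9⌋ = $3,910; SL = ⌊$15,896/7⌋ = $2,270 → take DB $3,910. Book value $13,686.
Year 4: DB = ⌊$13,686 × 200%/9⌋ = $3,041; SL = ⌊$11,986/6⌋ = $1,997 → take DB $3,041. Book value $10,645.
Year 5: DB = ⌊$10,645 × 200%/9⌋ = $2,365; SL = ⌊$8,945/5⌋ = $1,789 → take DB $2,365. Book value $8,280.

$2,365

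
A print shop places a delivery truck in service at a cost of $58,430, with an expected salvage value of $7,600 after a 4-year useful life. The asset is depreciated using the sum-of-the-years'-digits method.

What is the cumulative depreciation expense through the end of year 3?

Depreciable base = $58,430 − $7,600 = $50,830.
Sum of the years' digits = 4+3+2+1 = 10.
Year 1: $50,830 × 4/10 = $20,332. Book value $38,098.
Year 2: $50,830 × 3/10 = $15,249. Book value $22,849.
Year 3: $50,830 × 2/10 = $10,166. Book value $12,683.
Accumulated through year 3 = $58,430 − $12,683 = $45,747.

$45,747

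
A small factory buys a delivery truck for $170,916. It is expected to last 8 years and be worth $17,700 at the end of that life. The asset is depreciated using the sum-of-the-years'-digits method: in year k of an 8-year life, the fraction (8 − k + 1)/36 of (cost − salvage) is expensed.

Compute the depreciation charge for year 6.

Depreciable base = $170,916 − $17,700 = $153,216.
Sum of the years' digits = 8+7+6+5+4+3+2+1 = 36.
Year 1: $153,216 × 8/36 = $34,048. Book value $136,868.
Year 2: $153,216 × 7/36 = $29,792. Book value $107,076.
Year 3: $153,216 × 6/36 = $25,536. Book value $81,540.
Year 4: $153,216 × 5/36 = $21,280. Book value $60,260.
Year 5: $153,216 × 4/36 = $17,024. Book value $43,236.
Year 6: $153,216 × 3/36 = $12,768. Book value $30,468.

$12,768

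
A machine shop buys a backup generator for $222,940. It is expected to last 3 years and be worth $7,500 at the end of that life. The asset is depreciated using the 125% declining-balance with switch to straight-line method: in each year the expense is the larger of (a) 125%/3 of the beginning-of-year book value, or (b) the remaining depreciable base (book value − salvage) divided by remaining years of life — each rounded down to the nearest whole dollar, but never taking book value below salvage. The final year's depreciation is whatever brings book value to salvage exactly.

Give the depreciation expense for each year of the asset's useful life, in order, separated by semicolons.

$92,891; $61,274; $61,275

Depreciable base = $222,940 − $7,500 = $215,440.
Year 1: DB = ⌊$222,940 × 125%/3⌋ = $92,891; SL = ⌊$215,440/3⌋ = $71,813 → take DB $92,891. Book value $130,049.
Year 2: DB = ⌊$130,049 × 125%/3⌋ = $54,187; SL = ⌊$122,549/2⌋ = $61,274 → take SL $61,274. Book value $68,775.
Year 3 (final): $68,775 − $7,500 = $61,275. Book value $7,500.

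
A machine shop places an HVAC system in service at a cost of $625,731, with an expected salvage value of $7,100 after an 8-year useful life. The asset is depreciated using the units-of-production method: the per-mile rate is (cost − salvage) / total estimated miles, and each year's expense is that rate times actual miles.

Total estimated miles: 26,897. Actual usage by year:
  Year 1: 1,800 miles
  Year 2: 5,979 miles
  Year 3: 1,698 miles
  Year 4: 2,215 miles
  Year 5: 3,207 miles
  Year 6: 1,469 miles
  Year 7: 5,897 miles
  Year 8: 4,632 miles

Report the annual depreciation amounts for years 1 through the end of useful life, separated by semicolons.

$41,400; $137,517; $39,054; $50,945; $73,761; $33,787; $135,631; $106,536

Depreciable base = $625,731 − $7,100 = $618,631.
Rate = $618,631 / 26,897 miles = $23 per mile.
Year 1: 1,800 × $23 = $41,400. Book value $584,331.
Year 2: 5,979 × $23 = $137,517. Book value $446,814.
Year 3: 1,698 × $23 = $39,054. Book value $407,760.
Year 4: 2,215 × $23 = $50,945. Book value $356,815.
Year 5: 3,207 × $23 = $73,761. Book value $283,054.
Year 6: 1,469 × $23 = $33,787. Book value $249,267.
Year 7: 5,897 × $23 = $135,631. Book value $113,636.
Year 8: 4,632 × $23 = $106,536. Book value $7,100.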